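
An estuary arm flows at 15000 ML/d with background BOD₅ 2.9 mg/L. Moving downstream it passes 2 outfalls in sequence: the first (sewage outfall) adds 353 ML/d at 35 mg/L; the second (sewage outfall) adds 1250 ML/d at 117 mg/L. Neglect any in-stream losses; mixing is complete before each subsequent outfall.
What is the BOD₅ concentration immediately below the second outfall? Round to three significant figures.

12.2 mg/L

Outfall 1: combined Q = 15350 ML/d; C = (15000·2.900 + 353.0·35.00)/15350 = 3.638 mg/L.
Outfall 2: combined Q = 16600 ML/d; C = (15350·3.638 + 1250·117.0)/16600 = 12.17 mg/L.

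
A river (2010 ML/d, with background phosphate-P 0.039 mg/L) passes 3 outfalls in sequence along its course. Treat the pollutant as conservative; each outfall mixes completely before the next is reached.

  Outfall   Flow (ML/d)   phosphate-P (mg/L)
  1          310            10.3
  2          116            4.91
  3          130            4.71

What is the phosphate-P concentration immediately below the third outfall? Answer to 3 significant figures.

1.74 mg/L

Outfall 1: combined Q = 2320 ML/d; C = (2010·0.03900 + 310.0·10.30)/2320 = 1.410 mg/L.
Outfall 2: combined Q = 2436 ML/d; C = (2320·1.410 + 116.0·4.910)/2436 = 1.577 mg/L.
Outfall 3: combined Q = 2566 ML/d; C = (2436·1.577 + 130.0·4.710)/2566 = 1.735 mg/L.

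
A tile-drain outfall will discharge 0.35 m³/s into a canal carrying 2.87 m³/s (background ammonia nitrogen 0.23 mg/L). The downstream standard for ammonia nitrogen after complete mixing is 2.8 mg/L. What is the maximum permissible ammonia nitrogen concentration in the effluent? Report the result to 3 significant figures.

23.9 mg/L

At the limit, (Qr·Cr + Qe·Cₑ)/(Qr + Qe) = 2.8:
Cₑ = (3.220·2.8 − 2.870·0.2300) / 0.3500 = 23.87 mg/L.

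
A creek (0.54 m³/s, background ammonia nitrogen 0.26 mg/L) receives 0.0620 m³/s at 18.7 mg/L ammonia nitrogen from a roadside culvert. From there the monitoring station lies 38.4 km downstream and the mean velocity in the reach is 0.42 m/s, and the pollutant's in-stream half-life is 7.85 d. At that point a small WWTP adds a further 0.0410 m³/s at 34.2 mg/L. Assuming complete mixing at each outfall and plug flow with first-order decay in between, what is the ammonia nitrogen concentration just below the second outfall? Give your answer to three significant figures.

4.02 mg/L

Conservation of mass: C = (0.5400·0.2600 + 0.06200·18.70) / 0.6020 = 1.300/0.6020 = 2.159 mg/L; combined flow 0.6020 m³/s.
Travel time t = 38.4·1000 / 0.42 = 91430 s = 25.40 h.
Half-life 7.85 d → k = ln 2 / 7.85 = 0.08830 d⁻¹.
Decay over the reach: 2.159·exp(−kt) = 2.159·0.9108 = 1.967 mg/L.
Second outfall: C = (0.6020·1.967 + 0.04100·34.20)/0.6430 = 4.022 mg/L.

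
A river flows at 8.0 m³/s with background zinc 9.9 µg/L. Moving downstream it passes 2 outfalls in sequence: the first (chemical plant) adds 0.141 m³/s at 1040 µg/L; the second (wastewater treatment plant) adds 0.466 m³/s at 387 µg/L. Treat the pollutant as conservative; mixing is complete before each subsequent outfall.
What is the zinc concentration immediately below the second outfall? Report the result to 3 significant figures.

47.2 µg/L

After outfall 1: Q = 8.000 + 0.1410 = 8.141 m³/s; C = (8.000·9.900 + 0.1410·1040)/8.141 = 27.74 µg/L.
After outfall 2: Q = 8.141 + 0.4660 = 8.607 m³/s; C = (8.141·27.74 + 0.4660·387.0)/8.607 = 47.19 µg/L.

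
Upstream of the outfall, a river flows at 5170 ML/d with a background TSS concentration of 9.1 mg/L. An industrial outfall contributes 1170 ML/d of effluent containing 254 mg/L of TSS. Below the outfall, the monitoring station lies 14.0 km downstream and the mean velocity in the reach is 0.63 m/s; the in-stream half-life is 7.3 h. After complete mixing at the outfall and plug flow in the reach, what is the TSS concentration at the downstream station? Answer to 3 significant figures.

Flow-weighted average: C = (5170·9.100 + 1170·254.0) / 6340 = 344200/6340 = 54.29 mg/L.
Travel time t = 14.0·1000 / 0.63 = 22220 s = 6.173 h.
Half-life 7.3 h → k = ln 2 / 7.3 = 0.09495 h⁻¹ = 2.279 d⁻¹.
Applying C = C₀e^(−kt): 54.29 × 0.5565 = 30.21 mg/L.

30.2 mg/L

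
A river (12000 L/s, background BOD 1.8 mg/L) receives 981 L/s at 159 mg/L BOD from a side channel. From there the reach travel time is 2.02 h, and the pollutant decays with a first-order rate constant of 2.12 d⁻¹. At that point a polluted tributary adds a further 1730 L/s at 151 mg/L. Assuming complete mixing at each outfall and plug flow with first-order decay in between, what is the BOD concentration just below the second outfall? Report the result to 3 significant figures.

27.9 mg/L

After mixing, C = (12000·1.800 + 981.0·159.0) / 12980 = 177600/12980 = 13.68 mg/L; combined flow 12980 L/s.
After decay, C = 13.68 × e^(−kt) = 13.68 × 0.8366 = 11.44 mg/L.
Second outfall: C = (12980·11.44 + 1730·151.0)/14710 = 27.86 mg/L.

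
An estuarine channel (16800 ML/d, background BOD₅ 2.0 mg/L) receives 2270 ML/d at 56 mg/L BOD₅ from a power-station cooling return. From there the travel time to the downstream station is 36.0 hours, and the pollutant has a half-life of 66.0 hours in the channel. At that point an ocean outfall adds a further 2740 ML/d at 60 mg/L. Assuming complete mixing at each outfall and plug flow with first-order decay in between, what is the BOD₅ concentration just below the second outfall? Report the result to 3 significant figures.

Mixed concentration C = ΣQC/ΣQ = (16800·2.000 + 2270·56.00) / 19070 = 160700/19070 = 8.428 mg/L; combined flow 19070 ML/d.
Half-life 66.0 h → k = ln 2 / 66.0 = 0.01050 h⁻¹ = 0.2521 d⁻¹.
First-order decay: C = 8.428·exp(−k·t) = 8.428·0.6852 = 5.775 mg/L.
At the second outfall, C = (19070·5.775 + 2740·60.00) / (19070 + 2740) = 12.59 mg/L.

12.6 mg/L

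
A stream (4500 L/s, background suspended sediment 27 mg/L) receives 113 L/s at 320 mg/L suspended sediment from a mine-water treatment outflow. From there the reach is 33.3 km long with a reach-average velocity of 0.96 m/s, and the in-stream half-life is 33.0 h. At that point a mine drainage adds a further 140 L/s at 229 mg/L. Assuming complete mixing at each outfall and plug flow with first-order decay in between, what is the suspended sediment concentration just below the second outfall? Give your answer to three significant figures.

After mixing, C = (4500·27.00 + 113.0·320.0) / 4613 = 157700/4613 = 34.18 mg/L; combined flow 4613 L/s.
Travel time t = 33.3·1000 / 0.96 = 34690 s = 9.635 h.
Half-life 33.0 h → k = ln 2 / 33.0 = 0.02100 h⁻¹ = 0.5041 d⁻¹.
After decay, C = 34.18 × e^(−kt) = 34.18 × 0.8168 = 27.92 mg/L.
At the second outfall, C = (4613·27.92 + 140.0·229.0) / (4613 + 140.0) = 33.84 mg/L.

33.8 mg/L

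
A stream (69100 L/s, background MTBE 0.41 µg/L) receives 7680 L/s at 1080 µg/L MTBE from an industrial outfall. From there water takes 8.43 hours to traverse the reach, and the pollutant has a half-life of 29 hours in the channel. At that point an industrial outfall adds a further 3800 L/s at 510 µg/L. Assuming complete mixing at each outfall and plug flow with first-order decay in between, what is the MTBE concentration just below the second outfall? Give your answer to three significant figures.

108 µg/L

Mass balance: C = (69100·0.4100 + 7680·1080) / 76780 = 8323000/76780 = 108.4 µg/L; combined flow 76780 L/s.
Half-life 29 h → k = ln 2 / 29 = 0.02390 h⁻¹ = 0.5736 d⁻¹.
After decay, C = 108.4 × e^(−kt) = 108.4 × 0.8175 = 88.62 µg/L.
At the second outfall, C = (76780·88.62 + 3800·510.0) / (76780 + 3800) = 108.5 µg/L.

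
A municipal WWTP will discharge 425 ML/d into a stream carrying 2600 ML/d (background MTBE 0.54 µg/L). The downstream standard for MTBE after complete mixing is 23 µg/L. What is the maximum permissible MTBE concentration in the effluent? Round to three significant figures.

160 µg/L

At the limit, (Qr·Cr + Qe·Cₑ)/(Qr + Qe) = 23:
Cₑ = (3025·23 − 2600·0.5400) / 425.0 = 160.4 µg/L.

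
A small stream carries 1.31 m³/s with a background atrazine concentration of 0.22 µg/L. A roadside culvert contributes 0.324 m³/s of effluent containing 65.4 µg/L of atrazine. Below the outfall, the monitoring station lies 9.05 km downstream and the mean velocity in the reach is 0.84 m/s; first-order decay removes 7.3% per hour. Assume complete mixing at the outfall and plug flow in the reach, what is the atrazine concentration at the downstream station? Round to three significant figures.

Conservation of mass: C = (1.310·0.2200 + 0.3240·65.40) / 1.634 = 21.48/1.634 = 13.14 µg/L.
Travel time t = 9.05·1000 / 0.84 = 10770 s = 2.993 h.
7.3%/h lost → k = −ln(1 − 0.073) = 0.07580 h⁻¹.
After decay, C = 13.14 × e^(−kt) = 13.14 × 0.7970 = 10.48 µg/L.

10.5 µg/L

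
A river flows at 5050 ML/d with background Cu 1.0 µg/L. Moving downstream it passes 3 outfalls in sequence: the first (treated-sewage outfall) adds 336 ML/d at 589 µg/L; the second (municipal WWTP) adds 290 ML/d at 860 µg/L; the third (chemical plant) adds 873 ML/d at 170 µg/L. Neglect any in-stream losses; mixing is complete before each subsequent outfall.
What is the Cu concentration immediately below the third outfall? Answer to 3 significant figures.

After outfall 1: Q = 5050 + 336.0 = 5386 ML/d; C = (5050·1.000 + 336.0·589.0)/5386 = 37.68 µg/L.
After outfall 2: Q = 5386 + 290.0 = 5676 ML/d; C = (5386·37.68 + 290.0·860.0)/5676 = 79.70 µg/L.
After outfall 3: Q = 5676 + 873.0 = 6549 ML/d; C = (5676·79.70 + 873.0·170.0)/6549 = 91.73 µg/L.

91.7 µg/L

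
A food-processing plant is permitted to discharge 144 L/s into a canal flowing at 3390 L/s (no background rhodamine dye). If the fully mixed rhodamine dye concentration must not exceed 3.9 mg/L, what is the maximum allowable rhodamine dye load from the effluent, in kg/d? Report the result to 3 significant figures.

Mass balance at the limit: 3390·0 + 144.0·Cₑ = 3534·3.9 → Cₑ = 95.71 mg/L.
144.0 L/s = 0.1440 m³/s. Load = 0.1440 m³/s × 95.71 g/m³ × 86 400 s/d = 1191 kg/d.

1190 kg/d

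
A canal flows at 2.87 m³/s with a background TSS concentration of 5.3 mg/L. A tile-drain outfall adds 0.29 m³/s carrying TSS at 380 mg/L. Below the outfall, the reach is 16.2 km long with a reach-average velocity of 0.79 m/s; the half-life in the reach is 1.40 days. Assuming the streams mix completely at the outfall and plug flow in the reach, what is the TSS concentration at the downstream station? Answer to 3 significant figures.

35.3 mg/L

Mixed concentration C = ΣQC/ΣQ = (2.870·5.300 + 0.2900·380.0) / 3.160 = 125.4/3.160 = 39.69 mg/L.
Travel time t = 16.2·1000 / 0.79 = 20510 s = 5.696 h.
Half-life 1.40 d → k = ln 2 / 1.40 = 0.4951 d⁻¹.
Applying C = C₀e^(−kt): 39.69 × 0.8891 = 35.29 mg/L.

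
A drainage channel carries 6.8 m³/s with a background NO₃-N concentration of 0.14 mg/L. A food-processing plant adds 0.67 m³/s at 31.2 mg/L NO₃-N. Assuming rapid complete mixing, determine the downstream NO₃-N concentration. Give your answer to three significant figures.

2.93 mg/L

Mass balance: C = (6.800·0.1400 + 0.6700·31.20) / 7.470 = 21.86/7.470 = 2.926 mg/L.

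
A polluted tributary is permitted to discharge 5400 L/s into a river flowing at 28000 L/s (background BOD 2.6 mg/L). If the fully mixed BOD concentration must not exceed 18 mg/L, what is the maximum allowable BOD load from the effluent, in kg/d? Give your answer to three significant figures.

45700 kg/d

Mass balance at the limit: 28000·2.600 + 5400·Cₑ = 33400·18 → Cₑ = 97.85 mg/L.
5400 L/s = 5.400 m³/s. Load = 5.400 m³/s × 97.85 g/m³ × 86 400 s/d = 45650 kg/d.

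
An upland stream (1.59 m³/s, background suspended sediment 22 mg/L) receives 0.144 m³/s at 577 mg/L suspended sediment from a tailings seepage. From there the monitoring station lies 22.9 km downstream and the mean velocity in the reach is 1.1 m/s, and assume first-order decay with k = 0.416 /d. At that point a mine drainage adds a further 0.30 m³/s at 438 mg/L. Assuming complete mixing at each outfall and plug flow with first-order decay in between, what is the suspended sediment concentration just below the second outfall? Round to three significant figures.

Conservation of mass: C = (1.590·22.00 + 0.1440·577.0) / 1.734 = 118.1/1.734 = 68.09 mg/L; combined flow 1.734 m³/s.
Travel time t = 22.9·1000 / 1.1 = 20820 s = 5.783 h.
Decay over the reach: 68.09·exp(−kt) = 68.09·0.9046 = 61.60 mg/L.
Second outfall: C = (1.734·61.60 + 0.3000·438.0)/2.034 = 117.1 mg/L.

117 mg/L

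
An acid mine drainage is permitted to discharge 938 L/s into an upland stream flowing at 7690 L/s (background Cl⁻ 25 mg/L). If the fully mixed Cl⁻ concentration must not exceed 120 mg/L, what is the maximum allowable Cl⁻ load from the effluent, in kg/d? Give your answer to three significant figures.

Mass balance at the limit: 7690·25.00 + 938.0·Cₑ = 8628·120 → Cₑ = 898.8 mg/L.
938.0 L/s = 0.9380 m³/s. Load = 0.9380 m³/s × 898.8 g/m³ × 86 400 s/d = 72840 kg/d.

72800 kg/d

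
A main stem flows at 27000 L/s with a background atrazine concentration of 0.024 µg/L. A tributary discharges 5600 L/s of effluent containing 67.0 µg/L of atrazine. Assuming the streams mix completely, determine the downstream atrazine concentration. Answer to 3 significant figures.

Conservation of mass: C = (27000·0.02400 + 5600·67.00) / 32600 = 375800/32600 = 11.53 µg/L.

11.5 µg/L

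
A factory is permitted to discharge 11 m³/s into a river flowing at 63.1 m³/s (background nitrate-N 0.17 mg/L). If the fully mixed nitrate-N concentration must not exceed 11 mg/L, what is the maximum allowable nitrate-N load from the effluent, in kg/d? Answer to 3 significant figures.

Mass balance at the limit: 63.10·0.1700 + 11.00·Cₑ = 74.10·11 → Cₑ = 73.12 mg/L.
Load = 11.00 m³/s × 73.12 g/m³ × 86 400 s/d = 69500 kg/d.

69500 kg/d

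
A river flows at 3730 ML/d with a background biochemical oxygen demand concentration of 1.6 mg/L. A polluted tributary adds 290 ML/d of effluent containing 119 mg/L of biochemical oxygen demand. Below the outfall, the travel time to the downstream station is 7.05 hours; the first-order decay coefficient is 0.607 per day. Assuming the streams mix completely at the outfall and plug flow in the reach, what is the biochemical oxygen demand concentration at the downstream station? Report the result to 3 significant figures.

8.42 mg/L

Mixed concentration C = ΣQC/ΣQ = (3730·1.600 + 290.0·119.0) / 4020 = 40480/4020 = 10.07 mg/L.
First-order decay: C = 10.07·exp(−k·t) = 10.07·0.8367 = 8.425 mg/L.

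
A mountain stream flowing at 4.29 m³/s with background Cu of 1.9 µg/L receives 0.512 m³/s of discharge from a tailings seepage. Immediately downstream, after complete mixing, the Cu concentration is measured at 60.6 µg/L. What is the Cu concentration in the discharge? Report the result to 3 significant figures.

Mass balance: 4.290·1.900 + 0.5120·Cₑ = 4.802·60.60
→ Cₑ = (4.802·60.60 − 4.290·1.900) / 0.5120 = 552.4 µg/L.

552 µg/L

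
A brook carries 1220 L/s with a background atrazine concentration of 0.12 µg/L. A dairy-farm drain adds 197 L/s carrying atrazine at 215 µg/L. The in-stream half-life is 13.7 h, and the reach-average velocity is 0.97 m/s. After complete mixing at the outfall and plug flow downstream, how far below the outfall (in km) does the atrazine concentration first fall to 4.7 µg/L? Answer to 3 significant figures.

After mixing, C = (1220·0.1200 + 197.0·215.0) / 1417 = 42500/1417 = 29.99 µg/L.
Half-life 13.7 h → k = ln 2 / 13.7 = 0.05059 h⁻¹ = 1.214 d⁻¹.
Set 29.99·exp(−k·t) = 4.7 → t = ln(29.99/4.7)/k = 131900 s = 36.63 h.
Distance = v·t = 0.97·131900 = 127900 m = 127.9 km.

128 km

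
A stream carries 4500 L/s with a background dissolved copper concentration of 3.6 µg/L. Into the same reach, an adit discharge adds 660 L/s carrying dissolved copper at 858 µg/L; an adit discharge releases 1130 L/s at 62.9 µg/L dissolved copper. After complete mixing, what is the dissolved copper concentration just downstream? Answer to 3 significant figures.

104 µg/L

Conservation of mass: C = (4500·3.600 + 660.0·858.0 + 1130·62.90) / 6290 = 653600/6290 = 103.9 µg/L.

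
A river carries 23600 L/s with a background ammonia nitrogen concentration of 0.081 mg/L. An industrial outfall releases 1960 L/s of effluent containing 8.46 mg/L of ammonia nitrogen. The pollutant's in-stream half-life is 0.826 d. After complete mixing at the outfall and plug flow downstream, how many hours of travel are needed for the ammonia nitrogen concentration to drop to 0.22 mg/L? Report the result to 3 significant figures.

Flow-weighted average: C = (23600·0.08100 + 1960·8.460) / 25560 = 18490/25560 = 0.7235 mg/L.
Half-life 0.826 d → k = ln 2 / 0.826 = 0.8392 d⁻¹.
0.7235·exp(−k·t) = 0.22 → t = ln(0.7235/0.22)/k = 122600 s = 34.05 h.

34.0 h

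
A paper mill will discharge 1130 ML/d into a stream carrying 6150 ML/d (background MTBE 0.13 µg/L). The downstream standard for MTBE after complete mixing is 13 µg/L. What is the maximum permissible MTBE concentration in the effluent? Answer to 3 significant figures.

83.0 µg/L

At the limit, (Qr·Cr + Qe·Cₑ)/(Qr + Qe) = 13:
Cₑ = (7280·13 − 6150·0.1300) / 1130 = 83.04 µg/L.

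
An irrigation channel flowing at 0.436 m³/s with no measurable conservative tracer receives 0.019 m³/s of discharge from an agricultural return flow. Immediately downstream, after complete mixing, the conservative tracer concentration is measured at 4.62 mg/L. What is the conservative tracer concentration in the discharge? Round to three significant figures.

Mass balance: 0.4360·0 + 0.01900·Cₑ = 0.4550·4.620
→ Cₑ = (0.4550·4.620 − 0.4360·0) / 0.01900 = 110.6 mg/L.

111 mg/L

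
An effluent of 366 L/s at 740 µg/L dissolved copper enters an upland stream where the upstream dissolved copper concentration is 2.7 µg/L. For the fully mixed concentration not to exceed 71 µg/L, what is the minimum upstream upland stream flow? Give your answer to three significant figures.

3580 L/s

Set C_mix = 71: (Q·2.700 + 366.0·740.0) / (Q + 366.0) = 71
→ Q = 366.0·(740.0 − 71)/(71 − 2.700) = 3585 L/s.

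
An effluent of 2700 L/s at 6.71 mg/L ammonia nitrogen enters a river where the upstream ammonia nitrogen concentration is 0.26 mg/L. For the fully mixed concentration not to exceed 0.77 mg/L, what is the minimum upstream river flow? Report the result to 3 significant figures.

Set C_mix = 0.77: (Q·0.2600 + 2700·6.710) / (Q + 2700) = 0.77
→ Q = 2700·(6.710 − 0.77)/(0.77 − 0.2600) = 31450 L/s.

31400 L/s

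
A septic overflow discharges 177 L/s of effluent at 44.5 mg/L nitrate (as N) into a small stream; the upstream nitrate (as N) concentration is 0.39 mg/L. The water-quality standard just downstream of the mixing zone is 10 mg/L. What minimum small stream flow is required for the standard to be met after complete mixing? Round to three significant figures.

Set C_mix = 10: (Q·0.3900 + 177.0·44.50) / (Q + 177.0) = 10
→ Q = 177.0·(44.50 − 10)/(10 − 0.3900) = 635.4 L/s.

635 L/s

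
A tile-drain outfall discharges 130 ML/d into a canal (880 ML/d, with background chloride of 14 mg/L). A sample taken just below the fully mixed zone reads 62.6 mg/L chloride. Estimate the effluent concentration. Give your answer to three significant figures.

392 mg/L

Mass balance: 880.0·14.00 + 130.0·Cₑ = 1010·62.60
→ Cₑ = (1010·62.60 − 880.0·14.00) / 130.0 = 391.6 mg/L.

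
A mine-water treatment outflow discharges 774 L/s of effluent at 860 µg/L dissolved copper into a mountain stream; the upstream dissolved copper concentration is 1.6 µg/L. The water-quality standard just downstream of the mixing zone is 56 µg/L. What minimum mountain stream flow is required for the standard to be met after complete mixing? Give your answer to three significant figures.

Set C_mix = 56: (Q·1.600 + 774.0·860.0) / (Q + 774.0) = 56
→ Q = 774.0·(860.0 − 56)/(56 − 1.600) = 11440 L/s.

11400 L/s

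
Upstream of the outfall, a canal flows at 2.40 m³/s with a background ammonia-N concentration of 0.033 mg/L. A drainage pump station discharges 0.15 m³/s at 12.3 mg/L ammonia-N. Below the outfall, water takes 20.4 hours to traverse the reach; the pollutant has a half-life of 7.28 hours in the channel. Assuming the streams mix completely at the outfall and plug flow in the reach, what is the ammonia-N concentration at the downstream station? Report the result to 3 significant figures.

0.108 mg/L

Mixed concentration C = ΣQC/ΣQ = (2.400·0.03300 + 0.1500·12.30) / 2.550 = 1.924/2.550 = 0.7546 mg/L.
Half-life 7.28 h → k = ln 2 / 7.28 = 0.09521 h⁻¹ = 2.285 d⁻¹.
Applying C = C₀e^(−kt): 0.7546 × 0.1434 = 0.1082 mg/L.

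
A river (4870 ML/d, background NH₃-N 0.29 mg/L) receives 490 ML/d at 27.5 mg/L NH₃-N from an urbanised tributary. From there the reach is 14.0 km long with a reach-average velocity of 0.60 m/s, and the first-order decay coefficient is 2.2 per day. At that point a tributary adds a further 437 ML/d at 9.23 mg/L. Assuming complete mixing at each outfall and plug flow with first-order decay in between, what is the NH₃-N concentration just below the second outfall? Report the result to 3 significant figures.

Mass balance: C = (4870·0.2900 + 490.0·27.50) / 5360 = 14890/5360 = 2.777 mg/L; combined flow 5360 ML/d.
Travel time t = 14.0·1000 / 0.60 = 23330 s = 6.481 h.
Applying C = C₀e^(−kt): 2.777 × 0.5520 = 1.533 mg/L.
At the second outfall, C = (5360·1.533 + 437.0·9.230) / (5360 + 437.0) = 2.113 mg/L.

2.11 mg/L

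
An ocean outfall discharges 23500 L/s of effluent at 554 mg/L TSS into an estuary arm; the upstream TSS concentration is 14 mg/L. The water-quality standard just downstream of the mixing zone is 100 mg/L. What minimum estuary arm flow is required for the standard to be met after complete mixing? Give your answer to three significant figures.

124000 L/s

Set C_mix = 100: (Q·14.00 + 23500·554.0) / (Q + 23500) = 100
→ Q = 23500·(554.0 − 100)/(100 − 14.00) = 124100 L/s.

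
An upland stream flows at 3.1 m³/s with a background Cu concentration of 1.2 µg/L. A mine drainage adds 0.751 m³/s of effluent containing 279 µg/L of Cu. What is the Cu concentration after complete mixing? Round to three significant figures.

55.4 µg/L

Mixed concentration C = ΣQC/ΣQ = (3.100·1.200 + 0.7510·279.0) / 3.851 = 213.2/3.851 = 55.37 µg/L.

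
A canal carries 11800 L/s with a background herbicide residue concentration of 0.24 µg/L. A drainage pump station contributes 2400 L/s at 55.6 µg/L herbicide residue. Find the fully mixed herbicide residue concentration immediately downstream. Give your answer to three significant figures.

After mixing, C = (11800·0.2400 + 2400·55.60) / 14200 = 136300/14200 = 9.597 µg/L.

9.60 µg/L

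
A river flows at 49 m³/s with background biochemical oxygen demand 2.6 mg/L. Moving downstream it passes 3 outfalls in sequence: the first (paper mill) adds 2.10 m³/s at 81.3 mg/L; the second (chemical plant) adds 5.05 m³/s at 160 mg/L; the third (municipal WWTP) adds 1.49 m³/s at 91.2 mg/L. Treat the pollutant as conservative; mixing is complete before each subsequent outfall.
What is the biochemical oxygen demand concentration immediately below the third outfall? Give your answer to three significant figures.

After outfall 1: Q = 49.00 + 2.100 = 51.10 m³/s; C = (49.00·2.600 + 2.100·81.30)/51.10 = 5.834 mg/L.
After outfall 2: Q = 51.10 + 5.050 = 56.15 m³/s; C = (51.10·5.834 + 5.050·160.0)/56.15 = 19.70 mg/L.
After outfall 3: Q = 56.15 + 1.490 = 57.64 m³/s; C = (56.15·19.70 + 1.490·91.20)/57.64 = 21.55 mg/L.

21.5 mg/L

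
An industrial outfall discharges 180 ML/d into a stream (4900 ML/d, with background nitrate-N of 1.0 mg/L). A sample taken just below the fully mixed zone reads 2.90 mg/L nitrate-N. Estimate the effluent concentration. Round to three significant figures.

54.6 mg/L

Mass balance: 4900·1.000 + 180.0·Cₑ = 5080·2.900
→ Cₑ = (5080·2.900 − 4900·1.000) / 180.0 = 54.62 mg/L.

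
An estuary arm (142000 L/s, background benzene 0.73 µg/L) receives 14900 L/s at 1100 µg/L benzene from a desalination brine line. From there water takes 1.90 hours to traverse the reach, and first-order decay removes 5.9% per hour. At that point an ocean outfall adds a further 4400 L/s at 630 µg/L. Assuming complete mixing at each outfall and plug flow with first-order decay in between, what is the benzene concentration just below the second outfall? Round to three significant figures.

108 µg/L

Flow-weighted average: C = (142000·0.7300 + 14900·1100) / 156900 = 16490000/156900 = 105.1 µg/L; combined flow 156900 L/s.
5.9%/h lost → k = −ln(1 − 0.059) = 0.06081 h⁻¹.
After decay, C = 105.1 × e^(−kt) = 105.1 × 0.8909 = 93.65 µg/L.
Second outfall: C = (156900·93.65 + 4400·630.0)/161300 = 108.3 µg/L.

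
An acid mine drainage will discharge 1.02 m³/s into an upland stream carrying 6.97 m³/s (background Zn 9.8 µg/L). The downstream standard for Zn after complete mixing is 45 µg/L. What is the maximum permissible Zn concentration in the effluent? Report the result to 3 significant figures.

286 µg/L

At the limit, (Qr·Cr + Qe·Cₑ)/(Qr + Qe) = 45:
Cₑ = (7.990·45 − 6.970·9.800) / 1.020 = 285.5 µg/L.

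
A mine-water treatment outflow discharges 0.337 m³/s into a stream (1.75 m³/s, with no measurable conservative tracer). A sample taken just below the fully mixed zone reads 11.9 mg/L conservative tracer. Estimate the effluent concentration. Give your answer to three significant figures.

73.7 mg/L

Mass balance: 1.750·0 + 0.3370·Cₑ = 2.087·11.90
→ Cₑ = (2.087·11.90 − 1.750·0) / 0.3370 = 73.70 mg/L.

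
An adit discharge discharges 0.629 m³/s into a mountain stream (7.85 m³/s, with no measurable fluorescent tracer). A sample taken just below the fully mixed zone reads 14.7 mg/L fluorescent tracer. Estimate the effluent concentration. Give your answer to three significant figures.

Mass balance: 7.850·0 + 0.6290·Cₑ = 8.479·14.70
→ Cₑ = (8.479·14.70 − 7.850·0) / 0.6290 = 198.2 mg/L.

198 mg/L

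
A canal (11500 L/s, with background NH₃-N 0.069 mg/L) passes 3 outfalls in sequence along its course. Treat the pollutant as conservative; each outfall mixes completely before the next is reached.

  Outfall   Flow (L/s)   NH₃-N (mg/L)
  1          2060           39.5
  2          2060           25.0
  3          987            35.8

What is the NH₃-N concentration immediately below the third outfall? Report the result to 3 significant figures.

Below outfall 1: Q → 13560 L/s, C = (11500·0.06900 + 2060·39.50)/13560 = 6.059 mg/L.
Below outfall 2: Q → 15620 L/s, C = (13560·6.059 + 2060·25.00)/15620 = 8.557 mg/L.
Below outfall 3: Q → 16610 L/s, C = (15620·8.557 + 987.0·35.80)/16610 = 10.18 mg/L.

10.2 mg/L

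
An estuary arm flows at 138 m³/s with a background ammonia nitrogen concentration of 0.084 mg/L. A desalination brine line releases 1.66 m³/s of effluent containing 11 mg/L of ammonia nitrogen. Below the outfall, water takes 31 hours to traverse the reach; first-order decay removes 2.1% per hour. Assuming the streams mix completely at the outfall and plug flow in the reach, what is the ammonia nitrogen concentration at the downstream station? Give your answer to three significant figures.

After mixing, C = (138.0·0.08400 + 1.660·11.00) / 139.7 = 29.85/139.7 = 0.2137 mg/L.
2.1%/h lost → k = −ln(1 − 0.021) = 0.02122 h⁻¹.
Decay over the reach: 0.2137·exp(−kt) = 0.2137·0.5179 = 0.1107 mg/L.

0.111 mg/L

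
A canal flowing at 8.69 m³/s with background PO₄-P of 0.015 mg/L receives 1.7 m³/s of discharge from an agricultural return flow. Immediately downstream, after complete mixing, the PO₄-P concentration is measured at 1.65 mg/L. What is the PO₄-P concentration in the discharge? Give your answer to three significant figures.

10.0 mg/L

Mass balance: 8.690·0.01500 + 1.700·Cₑ = 10.39·1.650
→ Cₑ = (10.39·1.650 − 8.690·0.01500) / 1.700 = 10.01 mg/L.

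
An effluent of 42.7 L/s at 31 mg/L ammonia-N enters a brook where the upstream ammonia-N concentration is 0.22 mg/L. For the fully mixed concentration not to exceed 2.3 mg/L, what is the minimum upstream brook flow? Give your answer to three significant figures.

589 L/s

Set C_mix = 2.3: (Q·0.2200 + 42.70·31.00) / (Q + 42.70) = 2.3
→ Q = 42.70·(31.00 − 2.3)/(2.3 − 0.2200) = 589.2 L/s.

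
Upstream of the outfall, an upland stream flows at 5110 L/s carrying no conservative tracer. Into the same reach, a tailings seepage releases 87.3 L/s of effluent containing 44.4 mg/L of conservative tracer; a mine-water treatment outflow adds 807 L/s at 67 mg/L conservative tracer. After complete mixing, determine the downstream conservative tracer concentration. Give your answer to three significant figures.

Mass balance: C = (5110·0 + 87.30·44.40 + 807.0·67.00) / 6004 = 57950/6004 = 9.651 mg/L.

9.65 mg/L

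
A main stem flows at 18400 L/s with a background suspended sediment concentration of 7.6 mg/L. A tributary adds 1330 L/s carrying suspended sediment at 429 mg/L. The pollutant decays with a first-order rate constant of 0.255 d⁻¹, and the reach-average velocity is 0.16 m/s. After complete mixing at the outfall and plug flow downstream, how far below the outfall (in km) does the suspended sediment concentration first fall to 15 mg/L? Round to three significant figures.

47.5 km

After mixing, C = (18400·7.600 + 1330·429.0) / 19730 = 710400/19730 = 36.01 mg/L.
Set 36.01·exp(−k·t) = 15 → t = ln(36.01/15)/k = 296700 s = 82.41 h.
Distance = v·t = 0.16·296700 = 47470 m = 47.47 km.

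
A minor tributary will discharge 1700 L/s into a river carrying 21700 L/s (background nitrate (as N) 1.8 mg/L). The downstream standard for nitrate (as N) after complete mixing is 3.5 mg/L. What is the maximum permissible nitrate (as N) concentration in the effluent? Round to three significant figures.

25.2 mg/L

At the limit, (Qr·Cr + Qe·Cₑ)/(Qr + Qe) = 3.5:
Cₑ = (23400·3.5 − 21700·1.800) / 1700 = 25.20 mg/L.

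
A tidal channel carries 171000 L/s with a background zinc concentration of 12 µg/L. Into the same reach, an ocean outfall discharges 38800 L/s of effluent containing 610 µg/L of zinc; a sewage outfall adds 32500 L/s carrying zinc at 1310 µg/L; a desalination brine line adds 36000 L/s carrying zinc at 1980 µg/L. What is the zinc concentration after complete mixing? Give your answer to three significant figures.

Mixed concentration C = ΣQC/ΣQ = (171000·12.00 + 38800·610.0 + 32500·1310 + 36000·1980) / 278300 = 139600000/278300 = 501.5 µg/L.

502 µg/L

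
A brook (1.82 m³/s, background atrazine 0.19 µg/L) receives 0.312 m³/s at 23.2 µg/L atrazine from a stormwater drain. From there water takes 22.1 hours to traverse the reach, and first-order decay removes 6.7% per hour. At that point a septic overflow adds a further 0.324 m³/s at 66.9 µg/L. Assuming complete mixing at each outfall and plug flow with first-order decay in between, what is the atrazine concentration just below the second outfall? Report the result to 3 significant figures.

Conservation of mass: C = (1.820·0.1900 + 0.3120·23.20) / 2.132 = 7.584/2.132 = 3.557 µg/L; combined flow 2.132 m³/s.
6.7%/h lost → k = −ln(1 − 0.067) = 0.06935 h⁻¹.
First-order decay: C = 3.557·exp(−k·t) = 3.557·0.2160 = 0.7683 µg/L.
At the second outfall, C = (2.132·0.7683 + 0.3240·66.90) / (2.132 + 0.3240) = 9.492 µg/L.

9.49 µg/L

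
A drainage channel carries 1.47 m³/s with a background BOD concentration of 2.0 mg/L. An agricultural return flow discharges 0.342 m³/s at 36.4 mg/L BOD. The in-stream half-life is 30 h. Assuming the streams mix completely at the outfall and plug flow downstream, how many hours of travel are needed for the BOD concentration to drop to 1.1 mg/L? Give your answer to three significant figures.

88.5 h

Flow-weighted average: C = (1.470·2.000 + 0.3420·36.40) / 1.812 = 15.39/1.812 = 8.493 mg/L.
Half-life 30 h → k = ln 2 / 30 = 0.02310 h⁻¹ = 0.5545 d⁻¹.
8.493·exp(−k·t) = 1.1 → t = ln(8.493/1.1)/k = 318500 s = 88.46 h.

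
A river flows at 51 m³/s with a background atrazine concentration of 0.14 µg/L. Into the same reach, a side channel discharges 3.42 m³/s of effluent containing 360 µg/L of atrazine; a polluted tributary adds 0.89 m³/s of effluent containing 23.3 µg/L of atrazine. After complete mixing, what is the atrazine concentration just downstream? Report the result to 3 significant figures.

22.8 µg/L

Mixed concentration C = ΣQC/ΣQ = (51.00·0.1400 + 3.420·360.0 + 0.8900·23.30) / 55.31 = 1259/55.31 = 22.76 µg/L.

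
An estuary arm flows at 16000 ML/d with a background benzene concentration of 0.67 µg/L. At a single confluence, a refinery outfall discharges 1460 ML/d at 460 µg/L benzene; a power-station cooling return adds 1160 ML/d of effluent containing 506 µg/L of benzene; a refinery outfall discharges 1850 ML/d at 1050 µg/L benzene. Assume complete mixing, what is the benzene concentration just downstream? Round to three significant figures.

157 µg/L

Mass balance: C = (16000·0.6700 + 1460·460.0 + 1160·506.0 + 1850·1050) / 20470 = 3212000/20470 = 156.9 µg/L.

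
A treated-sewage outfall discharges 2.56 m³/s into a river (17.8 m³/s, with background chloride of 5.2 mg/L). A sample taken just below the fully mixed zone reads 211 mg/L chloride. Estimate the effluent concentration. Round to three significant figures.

Mass balance: 17.80·5.200 + 2.560·Cₑ = 20.36·211.0
→ Cₑ = (20.36·211.0 − 17.80·5.200) / 2.560 = 1642 mg/L.

1640 mg/L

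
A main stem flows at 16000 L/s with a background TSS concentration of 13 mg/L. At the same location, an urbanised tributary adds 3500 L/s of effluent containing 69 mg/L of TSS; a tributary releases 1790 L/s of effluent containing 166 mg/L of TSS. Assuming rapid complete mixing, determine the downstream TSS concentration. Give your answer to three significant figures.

Mixed concentration C = ΣQC/ΣQ = (16000·13.00 + 3500·69.00 + 1790·166.0) / 21290 = 746600/21290 = 35.07 mg/L.

35.1 mg/L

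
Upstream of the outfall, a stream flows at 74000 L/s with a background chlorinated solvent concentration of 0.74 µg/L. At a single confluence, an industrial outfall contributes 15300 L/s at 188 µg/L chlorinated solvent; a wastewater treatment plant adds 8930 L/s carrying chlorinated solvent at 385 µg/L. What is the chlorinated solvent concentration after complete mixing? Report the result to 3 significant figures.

After mixing, C = (74000·0.7400 + 15300·188.0 + 8930·385.0) / 98230 = 6369000/98230 = 64.84 µg/L.

64.8 µg/L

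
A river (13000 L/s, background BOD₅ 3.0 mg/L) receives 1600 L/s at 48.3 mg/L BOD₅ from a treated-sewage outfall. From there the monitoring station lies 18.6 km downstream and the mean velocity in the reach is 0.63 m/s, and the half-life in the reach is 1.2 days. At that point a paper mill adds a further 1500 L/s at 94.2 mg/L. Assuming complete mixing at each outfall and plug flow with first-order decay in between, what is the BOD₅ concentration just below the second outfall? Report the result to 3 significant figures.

Mass balance: C = (13000·3.000 + 1600·48.30) / 14600 = 116300/14600 = 7.964 mg/L; combined flow 14600 L/s.
Travel time t = 18.6·1000 / 0.63 = 29520 s = 8.201 h.
Half-life 1.2 d → k = ln 2 / 1.2 = 0.5776 d⁻¹.
Decay over the reach: 7.964·exp(−kt) = 7.964·0.8209 = 6.538 mg/L.
At the second outfall, C = (14600·6.538 + 1500·94.20) / (14600 + 1500) = 14.71 mg/L.

14.7 mg/L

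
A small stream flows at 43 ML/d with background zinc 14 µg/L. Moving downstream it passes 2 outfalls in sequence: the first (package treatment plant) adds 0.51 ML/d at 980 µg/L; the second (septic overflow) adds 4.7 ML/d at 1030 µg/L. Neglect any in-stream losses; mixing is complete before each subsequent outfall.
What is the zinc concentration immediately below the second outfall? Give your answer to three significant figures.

After outfall 1: Q = 43.00 + 0.5100 = 43.51 ML/d; C = (43.00·14.00 + 0.5100·980.0)/43.51 = 25.32 µg/L.
After outfall 2: Q = 43.51 + 4.700 = 48.21 ML/d; C = (43.51·25.32 + 4.700·1030)/48.21 = 123.3 µg/L.

123 µg/L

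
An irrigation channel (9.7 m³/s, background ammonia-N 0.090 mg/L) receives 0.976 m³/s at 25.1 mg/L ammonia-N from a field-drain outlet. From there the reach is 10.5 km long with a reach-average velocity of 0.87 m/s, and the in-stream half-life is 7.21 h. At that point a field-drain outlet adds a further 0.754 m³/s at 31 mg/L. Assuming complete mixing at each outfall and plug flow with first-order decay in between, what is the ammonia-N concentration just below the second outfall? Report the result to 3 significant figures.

Flow-weighted average: C = (9.700·0.09000 + 0.9760·25.10) / 10.68 = 25.37/10.68 = 2.376 mg/L; combined flow 10.68 m³/s.
Travel time t = 10.5·1000 / 0.87 = 12070 s = 3.352 h.
Half-life 7.21 h → k = ln 2 / 7.21 = 0.09614 h⁻¹ = 2.307 d⁻¹.
Decay over the reach: 2.376·exp(−kt) = 2.376·0.7245 = 1.722 mg/L.
At the second outfall, C = (10.68·1.722 + 0.7540·31.00) / (10.68 + 0.7540) = 3.653 mg/L.

3.65 mg/L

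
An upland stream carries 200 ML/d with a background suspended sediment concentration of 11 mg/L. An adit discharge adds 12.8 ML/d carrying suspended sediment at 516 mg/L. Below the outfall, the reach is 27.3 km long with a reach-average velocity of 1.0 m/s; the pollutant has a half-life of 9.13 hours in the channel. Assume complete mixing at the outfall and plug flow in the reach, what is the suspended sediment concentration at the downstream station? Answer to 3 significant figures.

Flow-weighted average: C = (200.0·11.00 + 12.80·516.0) / 212.8 = 8805/212.8 = 41.38 mg/L.
Travel time t = 27.3·1000 / 1.0 = 27300 s = 7.583 h.
Half-life 9.13 h → k = ln 2 / 9.13 = 0.07592 h⁻¹ = 1.822 d⁻¹.
Applying C = C₀e^(−kt): 41.38 × 0.5623 = 23.27 mg/L.

23.3 mg/L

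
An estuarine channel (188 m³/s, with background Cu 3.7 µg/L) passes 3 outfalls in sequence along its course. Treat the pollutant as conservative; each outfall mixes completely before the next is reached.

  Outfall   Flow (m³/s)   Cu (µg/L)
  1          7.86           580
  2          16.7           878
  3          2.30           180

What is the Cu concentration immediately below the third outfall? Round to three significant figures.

After outfall 1: Q = 188.0 + 7.860 = 195.9 m³/s; C = (188.0·3.700 + 7.860·580.0)/195.9 = 26.83 µg/L.
After outfall 2: Q = 195.9 + 16.70 = 212.6 m³/s; C = (195.9·26.83 + 16.70·878.0)/212.6 = 93.70 µg/L.
After outfall 3: Q = 212.6 + 2.300 = 214.9 m³/s; C = (212.6·93.70 + 2.300·180.0)/214.9 = 94.62 µg/L.

94.6 µg/L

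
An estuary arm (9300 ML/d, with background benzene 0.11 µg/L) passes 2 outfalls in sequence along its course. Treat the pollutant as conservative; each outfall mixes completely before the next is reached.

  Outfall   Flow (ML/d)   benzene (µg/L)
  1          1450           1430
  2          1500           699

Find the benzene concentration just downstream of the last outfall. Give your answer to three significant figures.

After outfall 1: Q = 9300 + 1450 = 10750 ML/d; C = (9300·0.1100 + 1450·1430)/10750 = 193.0 µg/L.
After outfall 2: Q = 10750 + 1500 = 12250 ML/d; C = (10750·193.0 + 1500·699.0)/12250 = 254.9 µg/L.

255 µg/L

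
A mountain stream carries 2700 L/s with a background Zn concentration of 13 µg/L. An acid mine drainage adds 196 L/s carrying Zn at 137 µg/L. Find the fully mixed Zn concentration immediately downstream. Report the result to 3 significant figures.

21.4 µg/L

Flow-weighted average: C = (2700·13.00 + 196.0·137.0) / 2896 = 61950/2896 = 21.39 µg/L.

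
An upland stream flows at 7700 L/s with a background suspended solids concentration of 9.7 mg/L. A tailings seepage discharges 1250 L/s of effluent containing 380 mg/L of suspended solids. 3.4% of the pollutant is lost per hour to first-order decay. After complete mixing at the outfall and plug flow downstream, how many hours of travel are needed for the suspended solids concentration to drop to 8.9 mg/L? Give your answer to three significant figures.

Conservation of mass: C = (7700·9.700 + 1250·380.0) / 8950 = 549700/8950 = 61.42 mg/L.
3.4%/h lost → k = −ln(1 − 0.034) = 0.03459 h⁻¹.
61.42·exp(−k·t) = 8.9 → t = ln(61.42/8.9)/k = 201000 s = 55.84 h.

55.8 h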